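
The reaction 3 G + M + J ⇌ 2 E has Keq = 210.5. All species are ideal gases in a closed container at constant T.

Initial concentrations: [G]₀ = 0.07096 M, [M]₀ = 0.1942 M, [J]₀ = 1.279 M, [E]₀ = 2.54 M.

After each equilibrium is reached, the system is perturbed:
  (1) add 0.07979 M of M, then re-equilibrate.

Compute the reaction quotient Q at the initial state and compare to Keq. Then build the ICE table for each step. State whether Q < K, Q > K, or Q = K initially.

Q₀ = 7.2695e+04 vs Keq = 210.5 ⇒ Q>K, reverse
Step 1:
                  G         M         J         E
  I         0.07096    0.1942     1.279      2.54
  C          0.3233    0.1078    0.1078   -0.2155
  E          0.3943     0.302     1.387     2.324
  solve Keq expr → x = -0.1078; check Q = 210.5
Then add 0.07979 M of M.
Step 2:
                  G         M         J         E
  I          0.3943    0.3818     1.387     2.324
  C        -0.02455 -0.008183 -0.008183   0.01637
  E          0.3697    0.3736     1.379     2.341
  solve Keq expr → x = 0.008183; check Q = 210.5

Q₀ = 7.2695e+04; Q > K (proceeds reverse)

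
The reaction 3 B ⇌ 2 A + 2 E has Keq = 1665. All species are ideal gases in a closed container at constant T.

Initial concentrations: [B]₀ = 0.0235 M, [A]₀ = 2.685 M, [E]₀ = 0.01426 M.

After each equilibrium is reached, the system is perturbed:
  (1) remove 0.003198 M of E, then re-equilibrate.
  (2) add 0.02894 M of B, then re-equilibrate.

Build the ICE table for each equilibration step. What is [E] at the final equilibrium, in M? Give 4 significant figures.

[E]_eq = 0.03445 M

Q₀ = 113 vs Keq = 1665 ⇒ Q<K, forward
Step 1:
                    B           A           E
  Initial      0.0235       2.685     0.01426
  Change     -0.01087    0.007248    0.007248
  Equil       0.01263       2.692     0.02151
  solve Keq expr → x = 0.003624; check Q = 1665
Then remove 0.003198 M of E.
Step 2:
                    B           A           E
  Initial     0.01263       2.692     0.01831
  Change    -0.001007  6.7160e-04  6.7160e-04
  Equil       0.01162       2.693     0.01898
  solve Keq expr → x = 3.3580e-04; check Q = 1665
Then add 0.02894 M of B.
Step 3:
                    B           A           E
  Initial     0.04056       2.693     0.01898
  Change      -0.0232     0.01547     0.01547
  Equil       0.01736       2.708     0.03445
  solve Keq expr → x = 0.007735; check Q = 1665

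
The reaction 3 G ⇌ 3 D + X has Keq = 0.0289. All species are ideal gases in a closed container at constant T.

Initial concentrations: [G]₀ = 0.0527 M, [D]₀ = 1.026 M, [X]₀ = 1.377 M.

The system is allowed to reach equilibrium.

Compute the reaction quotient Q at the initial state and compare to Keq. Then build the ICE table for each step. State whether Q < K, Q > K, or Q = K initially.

Q₀ = 1.0161e+04; Q > K (proceeds reverse)

Q₀ = 1.0161e+04 vs Keq = 0.0289 ⇒ Q>K, reverse
Step 1:
                   G          D          X
  init        0.0527      1.026      1.377
  Δ           0.7798    -0.7798    -0.2599
  eq          0.8325     0.2462      1.117
  solve Keq expr → x = -0.2599; check Q = 0.0289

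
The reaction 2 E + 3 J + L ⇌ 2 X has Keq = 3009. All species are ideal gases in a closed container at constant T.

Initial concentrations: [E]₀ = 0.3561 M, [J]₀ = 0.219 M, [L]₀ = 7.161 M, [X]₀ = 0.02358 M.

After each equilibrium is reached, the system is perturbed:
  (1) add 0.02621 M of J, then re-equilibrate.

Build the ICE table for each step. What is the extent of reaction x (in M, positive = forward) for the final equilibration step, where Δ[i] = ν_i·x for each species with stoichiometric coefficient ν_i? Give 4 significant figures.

x = 0.007665 M

Q₀ = 0.0583 vs Keq = 3009 ⇒ Q<K, forward
Step 1:
                   E          J          L          X
  Initial     0.3561      0.219      7.161    0.02358
  Change     -0.1277    -0.1916   -0.06387     0.1277
  Equil       0.2284     0.0274      7.097     0.1513
  solve Keq expr → x = 0.06387; check Q = 3009
Then add 0.02621 M of J.
Step 2:
                   E          J          L          X
  Initial     0.2284    0.05361      7.097     0.1513
  Change    -0.01533   -0.02299  -0.007665    0.01533
  Equil        0.213    0.03061      7.089     0.1666
  solve Keq expr → x = 0.007665; check Q = 3009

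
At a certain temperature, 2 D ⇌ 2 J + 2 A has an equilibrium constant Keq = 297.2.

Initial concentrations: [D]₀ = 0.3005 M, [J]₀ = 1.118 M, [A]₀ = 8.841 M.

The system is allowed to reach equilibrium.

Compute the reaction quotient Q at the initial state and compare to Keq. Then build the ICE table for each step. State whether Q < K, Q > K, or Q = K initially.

Q₀ = 1082 vs Keq = 297.2 ⇒ Q>K, reverse
Step 1:
                  D         J         A
  Initial    0.3005     1.118     8.841
  Change     0.1741   -0.1741   -0.1741
  Equil      0.4746    0.9439     8.667
  solve Keq expr → x = -0.08703; check Q = 297.2

Q₀ = 1082; Q > K (proceeds reverse)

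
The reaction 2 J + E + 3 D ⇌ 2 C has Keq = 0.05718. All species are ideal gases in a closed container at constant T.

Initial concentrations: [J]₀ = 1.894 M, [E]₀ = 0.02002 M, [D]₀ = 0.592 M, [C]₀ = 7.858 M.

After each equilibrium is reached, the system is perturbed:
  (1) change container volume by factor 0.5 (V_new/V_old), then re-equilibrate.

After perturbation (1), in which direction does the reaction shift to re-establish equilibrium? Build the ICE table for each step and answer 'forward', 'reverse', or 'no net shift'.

Direction: forward

Q₀ = 4144 vs Keq = 0.05718 ⇒ Q>K, reverse
Step 1:
                  J         E         D         C
  Initial     1.894   0.02002     0.592     7.858
  Change      1.932    0.9662     2.899    -1.932
  Equil       3.826    0.9862     3.491     5.926
  solve Keq expr → x = -0.9662; check Q = 0.05718
Then change container volume by factor 0.5 (V_new/V_old).
Step 2:
                  J         E         D         C
  Initial     7.653     1.972     6.981     11.85
  Change     -1.738   -0.8691    -2.607     1.738
  Equil       5.915     1.103     4.374     13.59
  solve Keq expr → x = 0.8691; check Q = 0.05718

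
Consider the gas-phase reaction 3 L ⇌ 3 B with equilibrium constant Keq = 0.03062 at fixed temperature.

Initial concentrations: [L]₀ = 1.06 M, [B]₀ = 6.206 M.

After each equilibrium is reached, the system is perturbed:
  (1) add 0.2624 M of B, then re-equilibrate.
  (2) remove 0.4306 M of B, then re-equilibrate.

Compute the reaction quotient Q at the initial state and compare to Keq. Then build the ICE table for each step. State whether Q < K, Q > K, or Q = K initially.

Q₀ = 200.7; Q > K (proceeds reverse)

Q₀ = 200.7 vs Keq = 0.03062 ⇒ Q>K, reverse
Step 1:
                   L          B
  Initial       1.06      6.206
  Change       4.475     -4.475
  Equil        5.535      1.731
  solve Keq expr → x = -1.492; check Q = 0.03062
Then add 0.2624 M of B.
Step 2:
                   L          B
  Initial      5.535      1.994
  Change      0.1999    -0.1999
  Equil        5.734      1.794
  solve Keq expr → x = -0.06662; check Q = 0.03062
Then remove 0.4306 M of B.
Step 3:
                   L          B
  Initial      5.734      1.363
  Change      -0.328      0.328
  Equil        5.406      1.691
  solve Keq expr → x = 0.1093; check Q = 0.03062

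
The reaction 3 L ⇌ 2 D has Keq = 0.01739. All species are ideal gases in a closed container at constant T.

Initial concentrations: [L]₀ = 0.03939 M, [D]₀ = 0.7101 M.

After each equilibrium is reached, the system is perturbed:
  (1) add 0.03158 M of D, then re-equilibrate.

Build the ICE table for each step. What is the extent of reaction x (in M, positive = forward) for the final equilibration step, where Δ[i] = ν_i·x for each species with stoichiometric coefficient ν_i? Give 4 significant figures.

x = -0.01225 M

Q₀ = 8251 vs Keq = 0.01739 ⇒ Q>K, reverse
Step 1:
                   L          D
  I          0.03939     0.7101
  C           0.8884    -0.5923
  E           0.9278     0.1178
  solve Keq expr → x = -0.2961; check Q = 0.01739
Then add 0.03158 M of D.
Step 2:
                   L          D
  I           0.9278     0.1494
  C          0.03676   -0.02451
  E           0.9645     0.1249
  solve Keq expr → x = -0.01225; check Q = 0.01739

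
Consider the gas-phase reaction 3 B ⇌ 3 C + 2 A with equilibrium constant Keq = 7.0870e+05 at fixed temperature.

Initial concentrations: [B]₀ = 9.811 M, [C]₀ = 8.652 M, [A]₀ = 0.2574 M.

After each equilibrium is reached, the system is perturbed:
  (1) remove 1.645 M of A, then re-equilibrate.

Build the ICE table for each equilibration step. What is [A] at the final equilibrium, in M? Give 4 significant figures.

[A]_eq = 4.774 M

Q₀ = 0.04544 vs Keq = 7.0870e+05 ⇒ Q<K, forward
Step 1:
                    B           C           A
  init          9.811       8.652      0.2574
  Δ            -9.128       9.128       6.085
  eq           0.6833       17.78       6.343
  solve Keq expr → x = 3.043; check Q = 7.0870e+05
Then remove 1.645 M of A.
Step 2:
                    B           C           A
  init         0.6833       17.78       4.698
  Δ           -0.1143      0.1143     0.07619
  eq            0.569       17.89       4.774
  solve Keq expr → x = 0.0381; check Q = 7.0870e+05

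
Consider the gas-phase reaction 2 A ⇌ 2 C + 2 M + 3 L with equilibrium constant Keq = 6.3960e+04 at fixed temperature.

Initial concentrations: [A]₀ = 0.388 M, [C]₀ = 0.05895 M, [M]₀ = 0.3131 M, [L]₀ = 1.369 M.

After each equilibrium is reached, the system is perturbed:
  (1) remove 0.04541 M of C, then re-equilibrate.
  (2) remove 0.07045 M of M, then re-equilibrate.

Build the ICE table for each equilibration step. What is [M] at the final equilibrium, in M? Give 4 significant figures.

Q₀ = 0.005806 vs Keq = 6.3960e+04 ⇒ Q<K, forward
Step 1:
                    A           C           M           L
  I             0.388     0.05895      0.3131       1.369
  C           -0.3847      0.3847      0.3847       0.577
  E          0.003323      0.4436      0.6978       1.946
  solve Keq expr → x = 0.1923; check Q = 6.3960e+04
Then remove 0.04541 M of C.
Step 2:
                    A           C           M           L
  I          0.003323      0.3982      0.6978       1.946
  C       -3.3502e-04  3.3502e-04  3.3502e-04  5.0253e-04
  E          0.002988      0.3986      0.6981       1.947
  solve Keq expr → x = 1.6751e-04; check Q = 6.3960e+04
Then remove 0.07045 M of M.
Step 3:
                    A           C           M           L
  I          0.002988      0.3986      0.6277       1.947
  C       -2.9731e-04  2.9731e-04  2.9731e-04  4.4596e-04
  E           0.00269      0.3988       0.628       1.947
  solve Keq expr → x = 1.4865e-04; check Q = 6.3960e+04

[M]_eq = 0.628 M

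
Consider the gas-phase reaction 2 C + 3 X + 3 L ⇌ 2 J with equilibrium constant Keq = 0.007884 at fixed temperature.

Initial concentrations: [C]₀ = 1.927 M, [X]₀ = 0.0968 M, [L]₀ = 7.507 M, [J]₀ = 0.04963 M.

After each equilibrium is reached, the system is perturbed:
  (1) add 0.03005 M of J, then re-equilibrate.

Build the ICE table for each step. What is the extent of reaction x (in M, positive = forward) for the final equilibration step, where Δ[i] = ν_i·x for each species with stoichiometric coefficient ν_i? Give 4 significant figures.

x = -0.004611 M

Q₀ = 0.001729 vs Keq = 0.007884 ⇒ Q<K, forward
Step 1:
                   C          X          L          J
  Initial      1.927     0.0968      7.507    0.04963
  Change    -0.01682   -0.02523   -0.02523    0.01682
  Equil         1.91    0.07157      7.482    0.06645
  solve Keq expr → x = 0.008411; check Q = 0.007884
Then add 0.03005 M of J.
Step 2:
                   C          X          L          J
  Initial       1.91    0.07157      7.482     0.0965
  Change    0.009221    0.01383    0.01383  -0.009221
  Equil        1.919     0.0854      7.496    0.08728
  solve Keq expr → x = -0.004611; check Q = 0.007884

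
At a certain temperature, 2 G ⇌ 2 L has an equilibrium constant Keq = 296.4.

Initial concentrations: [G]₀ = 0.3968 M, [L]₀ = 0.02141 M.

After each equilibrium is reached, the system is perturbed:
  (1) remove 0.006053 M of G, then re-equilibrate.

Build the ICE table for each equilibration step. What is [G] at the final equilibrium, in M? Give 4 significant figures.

Q₀ = 0.002911 vs Keq = 296.4 ⇒ Q<K, forward
Step 1:
                    G           L
  Initial      0.3968     0.02141
  Change      -0.3738      0.3738
  Equil       0.02296      0.3953
  solve Keq expr → x = 0.1869; check Q = 296.4
Then remove 0.006053 M of G.
Step 2:
                    G           L
  Initial     0.01691      0.3953
  Change     0.005721   -0.005721
  Equil       0.02263      0.3895
  solve Keq expr → x = -0.00286; check Q = 296.4

[G]_eq = 0.02263 M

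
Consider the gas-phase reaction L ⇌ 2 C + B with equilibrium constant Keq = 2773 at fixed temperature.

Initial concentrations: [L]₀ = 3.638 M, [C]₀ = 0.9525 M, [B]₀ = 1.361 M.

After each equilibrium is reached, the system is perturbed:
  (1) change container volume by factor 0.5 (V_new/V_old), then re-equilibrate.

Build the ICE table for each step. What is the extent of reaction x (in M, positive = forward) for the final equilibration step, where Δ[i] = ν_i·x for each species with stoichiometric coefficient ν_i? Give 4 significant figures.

Q₀ = 0.3394 vs Keq = 2773 ⇒ Q<K, forward
Step 1:
                    L           C           B
  init          3.638      0.9525       1.361
  Δ            -3.525        7.05       3.525
  eq           0.1128       8.003       4.886
  solve Keq expr → x = 3.525; check Q = 2773
Then change container volume by factor 0.5 (V_new/V_old).
Step 2:
                    L           C           B
  init         0.2257       16.01       9.772
  Δ            0.5212      -1.042     -0.5212
  eq           0.7469       14.96       9.251
  solve Keq expr → x = -0.5212; check Q = 2773

x = -0.5212 M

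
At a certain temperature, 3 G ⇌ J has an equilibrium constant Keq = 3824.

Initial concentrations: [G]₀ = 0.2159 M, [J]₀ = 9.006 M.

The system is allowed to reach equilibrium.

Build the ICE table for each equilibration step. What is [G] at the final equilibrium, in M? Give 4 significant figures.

Q₀ = 894.9 vs Keq = 3824 ⇒ Q<K, forward
Step 1:
                   G          J
  init        0.2159      9.006
  Δ         -0.08272    0.02757
  eq          0.1332      9.034
  solve Keq expr → x = 0.02757; check Q = 3824

[G]_eq = 0.1332 M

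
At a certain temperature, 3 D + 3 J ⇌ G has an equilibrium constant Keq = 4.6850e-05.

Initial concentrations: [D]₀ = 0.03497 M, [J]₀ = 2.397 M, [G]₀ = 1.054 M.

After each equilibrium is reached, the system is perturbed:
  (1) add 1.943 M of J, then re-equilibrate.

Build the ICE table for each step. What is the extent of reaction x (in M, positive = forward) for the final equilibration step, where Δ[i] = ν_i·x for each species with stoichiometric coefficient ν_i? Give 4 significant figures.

Q₀ = 1790 vs Keq = 4.6850e-05 ⇒ Q>K, reverse
Step 1:
                   D          J          G
  I          0.03497      2.397      1.054
  C            2.749      2.749    -0.9163
  E            2.784      5.146     0.1377
  solve Keq expr → x = -0.9163; check Q = 4.6850e-05
Then add 1.943 M of J.
Step 2:
                   D          J          G
  I            2.784      7.089     0.1377
  C          -0.2815    -0.2815    0.09384
  E            2.502      6.807     0.2316
  solve Keq expr → x = 0.09384; check Q = 4.6850e-05

x = 0.09384 M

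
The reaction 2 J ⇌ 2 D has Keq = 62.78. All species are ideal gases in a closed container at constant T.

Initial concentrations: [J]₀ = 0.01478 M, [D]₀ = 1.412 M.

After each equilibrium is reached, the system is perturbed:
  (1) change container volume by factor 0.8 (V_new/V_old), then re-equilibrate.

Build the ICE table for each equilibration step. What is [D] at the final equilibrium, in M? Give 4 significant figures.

[D]_eq = 1.584 M

Q₀ = 9127 vs Keq = 62.78 ⇒ Q>K, reverse
Step 1:
                   J          D
  I          0.01478      1.412
  C           0.1451    -0.1451
  E           0.1599      1.267
  solve Keq expr → x = -0.07256; check Q = 62.78
Then change container volume by factor 0.8 (V_new/V_old).
Step 2:
                   J          D
  I           0.1999      1.584
  C                0          0
  E           0.1999      1.584
  solve Keq expr → x = 0; check Q = 62.78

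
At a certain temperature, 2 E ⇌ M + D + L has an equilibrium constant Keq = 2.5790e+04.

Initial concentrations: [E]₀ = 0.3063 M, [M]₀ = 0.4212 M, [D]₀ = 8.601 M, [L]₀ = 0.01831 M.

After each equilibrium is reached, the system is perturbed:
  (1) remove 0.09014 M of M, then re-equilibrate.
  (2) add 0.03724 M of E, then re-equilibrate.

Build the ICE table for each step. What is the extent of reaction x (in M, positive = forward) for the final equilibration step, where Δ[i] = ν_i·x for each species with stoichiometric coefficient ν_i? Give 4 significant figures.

Q₀ = 0.707 vs Keq = 2.5790e+04 ⇒ Q<K, forward
Step 1:
                    E           M           D           L
  I            0.3063      0.4212       8.601     0.01831
  C           -0.3006      0.1503      0.1503      0.1503
  E          0.005718      0.5715       8.751      0.1686
  solve Keq expr → x = 0.1503; check Q = 2.5790e+04
Then remove 0.09014 M of M.
Step 2:
                    E           M           D           L
  I          0.005718      0.4814       8.751      0.1686
  C       -4.6533e-04  2.3266e-04  2.3266e-04  2.3266e-04
  E          0.005253      0.4816       8.752      0.1688
  solve Keq expr → x = 2.3266e-04; check Q = 2.5790e+04
Then add 0.03724 M of E.
Step 3:
                    E           M           D           L
  I           0.04249      0.4816       8.752      0.1688
  C          -0.03685     0.01843     0.01843     0.01843
  E          0.005643         0.5        8.77      0.1873
  solve Keq expr → x = 0.01843; check Q = 2.5790e+04

x = 0.01843 M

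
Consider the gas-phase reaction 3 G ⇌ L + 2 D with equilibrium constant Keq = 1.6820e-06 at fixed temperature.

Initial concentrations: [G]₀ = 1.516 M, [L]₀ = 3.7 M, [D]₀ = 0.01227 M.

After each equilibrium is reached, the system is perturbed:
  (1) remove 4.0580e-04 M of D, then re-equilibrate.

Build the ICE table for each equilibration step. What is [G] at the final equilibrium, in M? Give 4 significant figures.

Q₀ = 1.5988e-04 vs Keq = 1.6820e-06 ⇒ Q>K, reverse
Step 1:
                    G           L           D
  init          1.516         3.7     0.01227
  Δ           0.01648   -0.005495    -0.01099
  eq            1.532       3.695     0.00128
  solve Keq expr → x = -0.005495; check Q = 1.6820e-06
Then remove 4.0580e-04 M of D.
Step 2:
                    G           L           D
  init          1.532       3.695  8.7426e-04
  Δ       -6.0751e-04  2.0250e-04  4.0500e-04
  eq            1.532       3.695    0.001279
  solve Keq expr → x = 2.0250e-04; check Q = 1.6820e-06

[G]_eq = 1.532 M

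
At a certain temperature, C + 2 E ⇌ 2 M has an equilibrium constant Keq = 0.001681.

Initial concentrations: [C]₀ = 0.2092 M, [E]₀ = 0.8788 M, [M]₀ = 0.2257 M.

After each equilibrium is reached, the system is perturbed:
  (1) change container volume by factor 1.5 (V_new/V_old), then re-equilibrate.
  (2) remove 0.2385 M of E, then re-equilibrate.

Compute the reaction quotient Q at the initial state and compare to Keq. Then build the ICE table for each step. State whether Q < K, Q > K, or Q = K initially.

Q₀ = 0.3153; Q > K (proceeds reverse)

Q₀ = 0.3153 vs Keq = 0.001681 ⇒ Q>K, reverse
Step 1:
                   C          E          M
  I           0.2092     0.8788     0.2257
  C           0.1005     0.2011    -0.2011
  E           0.3097       1.08    0.02464
  solve Keq expr → x = -0.1005; check Q = 0.001681
Then change container volume by factor 1.5 (V_new/V_old).
Step 2:
                   C          E          M
  I           0.2065     0.7199    0.01643
  C         0.001456   0.002913  -0.002913
  E           0.2079     0.7228    0.01351
  solve Keq expr → x = -0.001456; check Q = 0.001681
Then remove 0.2385 M of E.
Step 3:
                   C          E          M
  I           0.2079     0.4843    0.01351
  C         0.002165   0.004331  -0.004331
  E           0.2101     0.4886   0.009183
  solve Keq expr → x = -0.002165; check Q = 0.001681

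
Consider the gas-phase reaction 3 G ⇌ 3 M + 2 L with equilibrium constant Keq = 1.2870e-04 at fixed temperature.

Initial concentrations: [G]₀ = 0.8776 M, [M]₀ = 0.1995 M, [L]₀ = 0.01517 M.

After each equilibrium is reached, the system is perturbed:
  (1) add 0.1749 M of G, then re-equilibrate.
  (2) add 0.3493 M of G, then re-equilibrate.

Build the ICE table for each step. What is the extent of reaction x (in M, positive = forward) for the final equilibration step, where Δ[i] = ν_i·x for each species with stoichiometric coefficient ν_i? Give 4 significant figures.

x = 0.01076 M

Q₀ = 2.7034e-06 vs Keq = 1.2870e-04 ⇒ Q<K, forward
Step 1:
                   G          M          L
  I           0.8776     0.1995    0.01517
  C         -0.06731    0.06731    0.04487
  E           0.8103     0.2668    0.06004
  solve Keq expr → x = 0.02244; check Q = 1.2870e-04
Then add 0.1749 M of G.
Step 2:
                   G          M          L
  I           0.9852     0.2668    0.06004
  C         -0.01709    0.01709    0.01139
  E           0.9681     0.2839    0.07144
  solve Keq expr → x = 0.005697; check Q = 1.2870e-04
Then add 0.3493 M of G.
Step 3:
                   G          M          L
  I            1.317     0.2839    0.07144
  C         -0.03228    0.03228    0.02152
  E            1.285     0.3162    0.09296
  solve Keq expr → x = 0.01076; check Q = 1.2870e-04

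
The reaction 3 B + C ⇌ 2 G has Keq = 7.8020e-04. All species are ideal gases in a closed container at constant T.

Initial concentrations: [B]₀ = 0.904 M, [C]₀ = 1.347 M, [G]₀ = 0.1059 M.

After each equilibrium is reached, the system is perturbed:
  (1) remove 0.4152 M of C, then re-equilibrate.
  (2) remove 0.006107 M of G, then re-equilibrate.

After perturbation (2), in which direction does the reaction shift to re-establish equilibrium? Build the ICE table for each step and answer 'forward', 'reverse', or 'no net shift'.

Direction: forward

Q₀ = 0.01127 vs Keq = 7.8020e-04 ⇒ Q>K, reverse
Step 1:
                    B           C           G
  Initial       0.904       1.347      0.1059
  Change       0.1086     0.03621    -0.07242
  Equil         1.013       1.383     0.03348
  solve Keq expr → x = -0.03621; check Q = 7.8020e-04
Then remove 0.4152 M of C.
Step 2:
                    B           C           G
  Initial       1.013       0.968     0.03348
  Change     0.007673    0.002558   -0.005115
  Equil          1.02      0.9706     0.02836
  solve Keq expr → x = -0.002558; check Q = 7.8020e-04
Then remove 0.006107 M of G.
Step 3:
                    B           C           G
  Initial        1.02      0.9706     0.02225
  Change    -0.008564   -0.002855    0.005709
  Equil         1.012      0.9677     0.02796
  solve Keq expr → x = 0.002855; check Q = 7.8020e-04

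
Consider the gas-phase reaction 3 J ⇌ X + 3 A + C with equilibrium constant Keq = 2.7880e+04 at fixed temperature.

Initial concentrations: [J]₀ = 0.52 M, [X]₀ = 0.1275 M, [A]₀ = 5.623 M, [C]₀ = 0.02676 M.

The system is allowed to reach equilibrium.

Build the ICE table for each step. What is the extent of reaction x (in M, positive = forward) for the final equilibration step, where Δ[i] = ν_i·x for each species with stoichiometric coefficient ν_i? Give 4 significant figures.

x = 0.149 M

Q₀ = 4.314 vs Keq = 2.7880e+04 ⇒ Q<K, forward
Step 1:
                    J           X           A           C
  Initial        0.52      0.1275       5.623     0.02676
  Change       -0.447       0.149       0.447       0.149
  Equil       0.07305      0.2765        6.07      0.1757
  solve Keq expr → x = 0.149; check Q = 2.7880e+04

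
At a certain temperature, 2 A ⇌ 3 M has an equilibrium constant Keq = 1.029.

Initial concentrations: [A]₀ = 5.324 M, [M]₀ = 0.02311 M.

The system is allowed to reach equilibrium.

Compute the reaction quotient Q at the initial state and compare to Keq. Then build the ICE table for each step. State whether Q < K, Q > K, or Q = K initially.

Q₀ = 4.3544e-07 vs Keq = 1.029 ⇒ Q<K, forward
Step 1:
                   A          M
  Initial      5.324    0.02311
  Change      -1.601      2.402
  Equil        3.723      2.425
  solve Keq expr → x = 0.8006; check Q = 1.029

Q₀ = 4.3544e-07; Q < K (proceeds forward)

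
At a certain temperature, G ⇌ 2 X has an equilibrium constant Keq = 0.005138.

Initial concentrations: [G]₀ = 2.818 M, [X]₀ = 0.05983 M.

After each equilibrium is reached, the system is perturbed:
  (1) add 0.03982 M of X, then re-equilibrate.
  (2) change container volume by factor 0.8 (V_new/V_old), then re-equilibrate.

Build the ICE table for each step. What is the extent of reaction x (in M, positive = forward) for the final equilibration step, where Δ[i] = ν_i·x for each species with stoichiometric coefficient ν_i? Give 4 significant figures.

x = -0.00785 M

Q₀ = 0.00127 vs Keq = 0.005138 ⇒ Q<K, forward
Step 1:
                  G         X
  I           2.818   0.05983
  C        -0.02993   0.05986
  E           2.788    0.1197
  solve Keq expr → x = 0.02993; check Q = 0.005138
Then add 0.03982 M of X.
Step 2:
                  G         X
  I           2.788    0.1595
  C          0.0197   -0.0394
  E           2.808    0.1201
  solve Keq expr → x = -0.0197; check Q = 0.005138
Then change container volume by factor 0.8 (V_new/V_old).
Step 3:
                  G         X
  I            3.51    0.1501
  C         0.00785   -0.0157
  E           3.518    0.1344
  solve Keq expr → x = -0.00785; check Q = 0.005138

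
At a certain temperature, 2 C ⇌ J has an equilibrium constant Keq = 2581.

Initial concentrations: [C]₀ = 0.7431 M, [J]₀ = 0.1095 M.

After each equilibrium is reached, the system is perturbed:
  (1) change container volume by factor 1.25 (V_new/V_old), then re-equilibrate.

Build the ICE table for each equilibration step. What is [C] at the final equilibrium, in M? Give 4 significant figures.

Q₀ = 0.1983 vs Keq = 2581 ⇒ Q<K, forward
Step 1:
                  C         J
  init       0.7431    0.1095
  Δ         -0.7295    0.3648
  eq        0.01356    0.4743
  solve Keq expr → x = 0.3648; check Q = 2581
Then change container volume by factor 1.25 (V_new/V_old).
Step 2:
                  C         J
  init      0.01084    0.3794
  Δ         0.00127 -6.3494e-04
  eq        0.01211    0.3788
  solve Keq expr → x = -6.3494e-04; check Q = 2581

[C]_eq = 0.01211 M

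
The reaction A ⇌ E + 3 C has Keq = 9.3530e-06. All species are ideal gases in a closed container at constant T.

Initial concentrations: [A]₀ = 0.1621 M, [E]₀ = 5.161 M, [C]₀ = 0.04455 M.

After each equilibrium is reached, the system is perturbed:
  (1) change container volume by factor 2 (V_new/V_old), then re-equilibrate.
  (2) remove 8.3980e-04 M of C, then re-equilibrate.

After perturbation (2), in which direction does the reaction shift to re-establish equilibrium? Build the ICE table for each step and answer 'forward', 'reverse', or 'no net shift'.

Q₀ = 0.002815 vs Keq = 9.3530e-06 ⇒ Q>K, reverse
Step 1:
                  A         E         C
  init       0.1621     5.161   0.04455
  Δ         0.01258  -0.01258  -0.03773
  eq         0.1747     5.148  0.006821
  solve Keq expr → x = -0.01258; check Q = 9.3530e-06
Then change container volume by factor 2 (V_new/V_old).
Step 2:
                  A         E         C
  init      0.08734     2.574   0.00341
  Δ       -0.001127  0.001127   0.00338
  eq        0.08621     2.575   0.00679
  solve Keq expr → x = 0.001127; check Q = 9.3530e-06
Then remove 8.3980e-04 M of C.
Step 3:
                  A         E         C
  init      0.08621     2.575  0.005951
  Δ       -2.7742e-04 2.7742e-04 8.3226e-04
  eq        0.08593     2.576  0.006783
  solve Keq expr → x = 2.7742e-04; check Q = 9.3530e-06

Direction: forward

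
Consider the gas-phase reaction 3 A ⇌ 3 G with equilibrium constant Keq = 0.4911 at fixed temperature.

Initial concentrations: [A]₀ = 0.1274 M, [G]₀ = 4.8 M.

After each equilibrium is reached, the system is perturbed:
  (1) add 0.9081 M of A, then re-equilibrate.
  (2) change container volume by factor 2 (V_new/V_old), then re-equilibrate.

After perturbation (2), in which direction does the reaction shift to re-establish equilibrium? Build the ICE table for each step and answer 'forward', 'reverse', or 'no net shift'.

Direction: no net shift

Q₀ = 5.3483e+04 vs Keq = 0.4911 ⇒ Q>K, reverse
Step 1:
                    A           G
  Initial      0.1274         4.8
  Change        2.627      -2.627
  Equil         2.754       2.173
  solve Keq expr → x = -0.8756; check Q = 0.4911
Then add 0.9081 M of A.
Step 2:
                    A           G
  Initial       3.662       2.173
  Change      -0.4005      0.4005
  Equil         3.262       2.574
  solve Keq expr → x = 0.1335; check Q = 0.4911
Then change container volume by factor 2 (V_new/V_old).
Step 3:
                    A           G
  Initial       1.631       1.287
  Change            0           0
  Equil         1.631       1.287
  solve Keq expr → x = 0; check Q = 0.4911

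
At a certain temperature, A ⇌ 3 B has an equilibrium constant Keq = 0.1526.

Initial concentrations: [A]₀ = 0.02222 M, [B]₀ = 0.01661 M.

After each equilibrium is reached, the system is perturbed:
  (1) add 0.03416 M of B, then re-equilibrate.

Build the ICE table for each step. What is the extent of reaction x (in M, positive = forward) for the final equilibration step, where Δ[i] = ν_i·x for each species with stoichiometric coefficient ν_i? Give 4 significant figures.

x = -0.003517 M

Q₀ = 2.0624e-04 vs Keq = 0.1526 ⇒ Q<K, forward
Step 1:
                  A         B
  init      0.02222   0.01661
  Δ        -0.01946   0.05837
  eq       0.002763   0.07498
  solve Keq expr → x = 0.01946; check Q = 0.1526
Then add 0.03416 M of B.
Step 2:
                  A         B
  init     0.002763    0.1091
  Δ        0.003517  -0.01055
  eq        0.00628   0.09859
  solve Keq expr → x = -0.003517; check Q = 0.1526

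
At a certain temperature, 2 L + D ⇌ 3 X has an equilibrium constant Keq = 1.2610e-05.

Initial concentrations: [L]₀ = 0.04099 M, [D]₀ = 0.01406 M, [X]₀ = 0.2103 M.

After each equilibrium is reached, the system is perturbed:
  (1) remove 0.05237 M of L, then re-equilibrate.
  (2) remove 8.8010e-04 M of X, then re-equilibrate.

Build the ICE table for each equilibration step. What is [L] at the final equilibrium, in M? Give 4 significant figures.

Q₀ = 393.7 vs Keq = 1.2610e-05 ⇒ Q>K, reverse
Step 1:
                   L          D          X
  Initial    0.04099    0.01406     0.2103
  Change       0.138    0.06902    -0.2071
  Equil        0.179    0.08308   0.003226
  solve Keq expr → x = -0.06902; check Q = 1.2610e-05
Then remove 0.05237 M of L.
Step 2:
                   L          D          X
  Initial     0.1267    0.08308   0.003226
  Change  4.3767e-04 2.1884e-04 -6.5651e-04
  Equil       0.1271     0.0833    0.00257
  solve Keq expr → x = -2.1884e-04; check Q = 1.2610e-05
Then remove 8.8010e-04 M of X.
Step 3:
                   L          D          X
  Initial     0.1271     0.0833    0.00169
  Change  -5.7954e-04 -2.8977e-04 8.6931e-04
  Equil       0.1265    0.08301   0.002559
  solve Keq expr → x = 2.8977e-04; check Q = 1.2610e-05

[L]_eq = 0.1265 M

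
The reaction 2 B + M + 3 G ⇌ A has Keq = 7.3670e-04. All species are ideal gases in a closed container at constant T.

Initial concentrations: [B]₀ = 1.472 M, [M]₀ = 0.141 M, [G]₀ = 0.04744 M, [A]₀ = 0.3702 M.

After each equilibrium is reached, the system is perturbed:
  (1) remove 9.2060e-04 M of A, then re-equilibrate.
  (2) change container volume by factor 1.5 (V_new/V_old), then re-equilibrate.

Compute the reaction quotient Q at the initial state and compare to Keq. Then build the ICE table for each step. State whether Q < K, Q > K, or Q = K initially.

Q₀ = 1.1349e+04 vs Keq = 7.3670e-04 ⇒ Q>K, reverse
Step 1:
                    B           M           G           A
  init          1.472       0.141     0.04744      0.3702
  Δ            0.7349      0.3674       1.102     -0.3674
  eq            2.207      0.5084        1.15    0.002772
  solve Keq expr → x = -0.3674; check Q = 7.3670e-04
Then remove 9.2060e-04 M of A.
Step 2:
                    B           M           G           A
  init          2.207      0.5084        1.15    0.001852
  Δ         -0.001784 -8.9202e-04   -0.002676  8.9202e-04
  eq            2.205      0.5075       1.147    0.002744
  solve Keq expr → x = 8.9202e-04; check Q = 7.3670e-04
Then change container volume by factor 1.5 (V_new/V_old).
Step 3:
                    B           M           G           A
  init           1.47      0.3384      0.7647    0.001829
  Δ          0.003163    0.001582    0.004745   -0.001582
  eq            1.473      0.3399      0.7694  2.4760e-04
  solve Keq expr → x = -0.001582; check Q = 7.3670e-04

Q₀ = 1.1349e+04; Q > K (proceeds reverse)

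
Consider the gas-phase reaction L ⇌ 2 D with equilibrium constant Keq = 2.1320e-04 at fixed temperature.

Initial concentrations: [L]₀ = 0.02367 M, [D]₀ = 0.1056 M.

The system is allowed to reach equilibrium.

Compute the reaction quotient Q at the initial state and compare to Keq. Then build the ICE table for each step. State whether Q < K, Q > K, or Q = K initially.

Q₀ = 0.4711; Q > K (proceeds reverse)

Q₀ = 0.4711 vs Keq = 2.1320e-04 ⇒ Q>K, reverse
Step 1:
                  L         D
  I         0.02367    0.1056
  C         0.05081   -0.1016
  E         0.07448  0.003985
  solve Keq expr → x = -0.05081; check Q = 2.1320e-04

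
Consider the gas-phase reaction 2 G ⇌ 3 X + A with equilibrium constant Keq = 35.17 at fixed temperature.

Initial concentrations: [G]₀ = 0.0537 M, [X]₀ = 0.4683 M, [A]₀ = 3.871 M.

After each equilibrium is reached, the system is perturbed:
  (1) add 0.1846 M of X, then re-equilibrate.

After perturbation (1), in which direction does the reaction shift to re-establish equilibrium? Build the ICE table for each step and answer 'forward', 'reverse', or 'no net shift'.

Q₀ = 137.9 vs Keq = 35.17 ⇒ Q>K, reverse
Step 1:
                  G         X         A
  I          0.0537    0.4683     3.871
  C         0.03503  -0.05255  -0.01752
  E         0.08873    0.4157     3.853
  solve Keq expr → x = -0.01752; check Q = 35.17
Then add 0.1846 M of X.
Step 2:
                  G         X         A
  I         0.08873    0.6003     3.853
  C         0.04155  -0.06232  -0.02077
  E          0.1303     0.538     3.833
  solve Keq expr → x = -0.02077; check Q = 35.17

Direction: reverse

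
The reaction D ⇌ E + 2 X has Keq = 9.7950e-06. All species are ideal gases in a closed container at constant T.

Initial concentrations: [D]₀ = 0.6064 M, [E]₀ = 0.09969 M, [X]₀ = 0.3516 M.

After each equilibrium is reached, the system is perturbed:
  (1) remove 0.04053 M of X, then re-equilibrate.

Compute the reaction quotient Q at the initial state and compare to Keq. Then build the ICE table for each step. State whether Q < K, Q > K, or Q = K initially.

Q₀ = 0.02032; Q > K (proceeds reverse)

Q₀ = 0.02032 vs Keq = 9.7950e-06 ⇒ Q>K, reverse
Step 1:
                    D           E           X
  I            0.6064     0.09969      0.3516
  C           0.09939    -0.09939     -0.1988
  E            0.7058  2.9605e-04      0.1528
  solve Keq expr → x = -0.09939; check Q = 9.7950e-06
Then remove 0.04053 M of X.
Step 2:
                    D           E           X
  I            0.7058  2.9605e-04      0.1123
  C       -2.4731e-04  2.4731e-04  4.9463e-04
  E            0.7055  5.4336e-04      0.1128
  solve Keq expr → x = 2.4731e-04; check Q = 9.7950e-06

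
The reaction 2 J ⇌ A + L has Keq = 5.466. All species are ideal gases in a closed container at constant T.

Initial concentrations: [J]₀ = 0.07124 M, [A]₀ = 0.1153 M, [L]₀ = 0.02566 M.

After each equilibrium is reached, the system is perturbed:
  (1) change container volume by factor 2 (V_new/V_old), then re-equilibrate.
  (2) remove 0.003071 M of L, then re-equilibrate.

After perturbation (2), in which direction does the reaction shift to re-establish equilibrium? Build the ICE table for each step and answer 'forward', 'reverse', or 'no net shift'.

Direction: forward

Q₀ = 0.583 vs Keq = 5.466 ⇒ Q<K, forward
Step 1:
                   J          A          L
  I          0.07124     0.1153    0.02566
  C         -0.03809    0.01905    0.01905
  E          0.03315     0.1343    0.04471
  solve Keq expr → x = 0.01905; check Q = 5.466
Then change container volume by factor 2 (V_new/V_old).
Step 2:
                   J          A          L
  I          0.01657    0.06717    0.02235
  C                0          0          0
  E          0.01657    0.06717    0.02235
  solve Keq expr → x = 0; check Q = 5.466
Then remove 0.003071 M of L.
Step 3:
                   J          A          L
  I          0.01657    0.06717    0.01928
  C       -9.3975e-04 4.6988e-04 4.6988e-04
  E          0.01563    0.06764    0.01975
  solve Keq expr → x = 4.6988e-04; check Q = 5.466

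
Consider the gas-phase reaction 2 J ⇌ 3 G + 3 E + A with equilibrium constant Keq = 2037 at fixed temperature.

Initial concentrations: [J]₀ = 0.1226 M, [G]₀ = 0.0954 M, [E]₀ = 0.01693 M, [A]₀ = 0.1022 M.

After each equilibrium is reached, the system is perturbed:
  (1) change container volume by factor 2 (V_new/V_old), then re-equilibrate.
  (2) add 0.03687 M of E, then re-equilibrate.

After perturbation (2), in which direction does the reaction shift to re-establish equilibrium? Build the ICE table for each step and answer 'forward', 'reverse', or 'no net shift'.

Q₀ = 2.8647e-08 vs Keq = 2037 ⇒ Q<K, forward
Step 1:
                  J         G         E         A
  I          0.1226    0.0954   0.01693    0.1022
  C         -0.1225    0.1837    0.1837   0.06124
  E       1.1872e-04    0.2791    0.2007    0.1634
  solve Keq expr → x = 0.06124; check Q = 2037
Then change container volume by factor 2 (V_new/V_old).
Step 2:
                  J         G         E         A
  I       5.9362e-05    0.1396    0.1003   0.08172
  C       -4.8847e-05 7.3271e-05 7.3271e-05 2.4424e-05
  E       1.0515e-05    0.1396    0.1004   0.08174
  solve Keq expr → x = 2.4424e-05; check Q = 2037
Then add 0.03687 M of E.
Step 3:
                  J         G         E         A
  I       1.0515e-05    0.1396    0.1373   0.08174
  C       6.2916e-06 -9.4374e-06 -9.4374e-06 -3.1458e-06
  E       1.6807e-05    0.1396    0.1373   0.08174
  solve Keq expr → x = -3.1458e-06; check Q = 2037

Direction: reverse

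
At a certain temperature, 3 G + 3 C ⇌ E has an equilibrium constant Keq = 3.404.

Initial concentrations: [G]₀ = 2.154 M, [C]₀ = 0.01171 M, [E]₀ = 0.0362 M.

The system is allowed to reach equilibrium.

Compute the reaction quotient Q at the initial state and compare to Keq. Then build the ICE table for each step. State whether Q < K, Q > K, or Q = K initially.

Q₀ = 2256 vs Keq = 3.404 ⇒ Q>K, reverse
Step 1:
                   G          C          E
  I            2.154    0.01171     0.0362
  C          0.06272    0.06272   -0.02091
  E            2.217    0.07443    0.01529
  solve Keq expr → x = -0.02091; check Q = 3.404

Q₀ = 2256; Q > K (proceeds reverse)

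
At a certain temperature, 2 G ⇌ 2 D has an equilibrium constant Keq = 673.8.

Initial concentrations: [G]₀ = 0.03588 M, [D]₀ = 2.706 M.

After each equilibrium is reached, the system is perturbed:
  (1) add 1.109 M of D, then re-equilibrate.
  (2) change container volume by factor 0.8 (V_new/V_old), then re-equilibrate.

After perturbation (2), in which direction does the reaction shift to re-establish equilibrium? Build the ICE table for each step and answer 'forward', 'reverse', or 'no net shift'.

Q₀ = 5688 vs Keq = 673.8 ⇒ Q>K, reverse
Step 1:
                  G         D
  I         0.03588     2.706
  C         0.06583  -0.06583
  E          0.1017      2.64
  solve Keq expr → x = -0.03292; check Q = 673.8
Then add 1.109 M of D.
Step 2:
                  G         D
  I          0.1017     3.749
  C         0.04114  -0.04114
  E          0.1428     3.708
  solve Keq expr → x = -0.02057; check Q = 673.8
Then change container volume by factor 0.8 (V_new/V_old).
Step 3:
                  G         D
  I          0.1786     4.635
  C               0         0
  E          0.1786     4.635
  solve Keq expr → x = 0; check Q = 673.8

Direction: no net shift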